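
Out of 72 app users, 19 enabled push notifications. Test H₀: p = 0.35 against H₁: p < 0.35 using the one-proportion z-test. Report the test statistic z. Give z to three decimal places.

z = -1.532

With x = 19 successes in n = 72, p̂ = 0.26389.
SE₀ = √(0.35·0.65/72) = 0.056211.
z = (p̂ − p₀)/SE = (0.26389 − 0.35)/0.056211 = -1.532.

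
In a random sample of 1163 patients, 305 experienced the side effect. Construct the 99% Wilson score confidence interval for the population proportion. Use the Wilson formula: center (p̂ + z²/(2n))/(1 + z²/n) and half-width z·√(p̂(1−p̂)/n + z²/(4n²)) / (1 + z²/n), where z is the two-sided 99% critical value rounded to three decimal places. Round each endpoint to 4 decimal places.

p̂ = 305/1163 = 0.26225; z = 2.576, so z² = 6.635776.
1 + z²/n = 1.005706.
Adjusted center: (0.26225 + z²/(2n))/1.005706 = 0.26360.
Radicand: p̂(1−p̂)/n + z²/(4n²) = 0.000166360 + 0.000001227 = 0.000167587.
Half-width = 2.576·√0.000167587/1.005706 = 0.03316.
So the interval runs from 0.2304 to 0.2968.

(0.2304, 0.2968)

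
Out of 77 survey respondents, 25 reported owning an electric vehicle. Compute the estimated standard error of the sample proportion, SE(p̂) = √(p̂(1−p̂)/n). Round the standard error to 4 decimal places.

With x = 25 successes in n = 77, p̂ = 0.32468.
p̂(1−p̂) = 0.32468·0.67532 = 0.219263.
SE = √(0.219263/77) = √0.002847571 = 0.0534.

SE = 0.0534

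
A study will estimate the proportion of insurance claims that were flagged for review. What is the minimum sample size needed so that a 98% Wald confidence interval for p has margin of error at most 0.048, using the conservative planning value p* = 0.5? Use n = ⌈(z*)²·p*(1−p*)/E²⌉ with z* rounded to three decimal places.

z* = 2.326 at the 98% level.
p*(1−p*) = 0.2500.
Required n before rounding: 5.410276 × 0.2500 / 0.048² = 587.053.
⌈587.053⌉ = 588.

n = 588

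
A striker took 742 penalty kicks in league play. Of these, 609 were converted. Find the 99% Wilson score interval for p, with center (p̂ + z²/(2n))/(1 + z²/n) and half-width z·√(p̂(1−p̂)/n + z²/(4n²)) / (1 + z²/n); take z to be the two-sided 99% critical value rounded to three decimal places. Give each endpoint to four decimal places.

p̂ = 609/742 = 0.82075; z = 2.576, so z² = 6.635776.
Denominator 1 + z²/n = 1 + 6.635776/742 = 1.008943.
Adjusted center: (0.82075 + z²/(2n))/1.008943 = 0.81791.
Radicand: p̂(1−p̂)/n + z²/(4n²) = 0.000198270 + 0.000003013 = 0.000201283.
Half-width = 2.576·√0.000201283/1.008943 = 0.03622.
So the interval runs from 0.7817 to 0.8541.

(0.7817, 0.8541)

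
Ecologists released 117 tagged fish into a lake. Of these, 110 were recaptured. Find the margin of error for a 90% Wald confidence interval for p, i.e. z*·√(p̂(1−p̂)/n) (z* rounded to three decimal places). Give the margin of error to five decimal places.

ME = 0.03607

The sample proportion is 110/117 = 0.94017.
SE = √(p̂(1−p̂)/n) = √(0.056250/117) = 0.021926.
z* = 1.645 at the 90% level.
Margin of error = z*·SE = 1.645 × 0.021926 = 0.03607.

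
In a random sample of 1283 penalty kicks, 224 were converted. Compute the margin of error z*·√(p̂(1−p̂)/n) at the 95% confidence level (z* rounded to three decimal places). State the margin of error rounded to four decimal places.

p̂ = 224/1283 = 0.17459.
SE = √(p̂(1−p̂)/n) = √(0.144109/1283) = 0.010598.
z* = 1.960 at the 95% level.
Margin of error = z*·SE = 1.960 × 0.010598 = 0.0208.

ME = 0.0208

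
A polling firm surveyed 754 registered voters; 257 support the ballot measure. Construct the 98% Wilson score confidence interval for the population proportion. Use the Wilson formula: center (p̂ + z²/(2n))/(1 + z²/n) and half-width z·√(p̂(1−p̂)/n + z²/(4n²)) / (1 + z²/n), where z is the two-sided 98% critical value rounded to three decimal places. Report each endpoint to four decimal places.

p̂ = 257/754 = 0.34085; z = 2.326, so z² = 5.410276.
Denominator 1 + z²/n = 1 + 5.410276/754 = 1.007175.
Center = (0.34085 + 0.003588)/1.007175 = 0.34198.
Radicand: p̂(1−p̂)/n + z²/(4n²) = 0.000297972 + 0.000002379 = 0.000300351.
Half-width = z·√(radicand)/denom = 2.326·0.017331/1.007175 = 0.04002.
So the interval runs from 0.3020 to 0.3820.

(0.3020, 0.3820)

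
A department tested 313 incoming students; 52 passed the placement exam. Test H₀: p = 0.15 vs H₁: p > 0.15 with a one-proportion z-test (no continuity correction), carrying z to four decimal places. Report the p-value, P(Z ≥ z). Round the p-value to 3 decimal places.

The sample proportion is 52/313 = 0.16613.
Null standard error: √(0.15·0.85/313) = √0.000407348 = 0.020183.
z = (p̂ − p₀)/SE = (52/313 − 0.15)/0.020183 ≈ 0.7994.
p-value = P(Z ≥ z) with z = 0.7994 → 0.212.

p-value = 0.212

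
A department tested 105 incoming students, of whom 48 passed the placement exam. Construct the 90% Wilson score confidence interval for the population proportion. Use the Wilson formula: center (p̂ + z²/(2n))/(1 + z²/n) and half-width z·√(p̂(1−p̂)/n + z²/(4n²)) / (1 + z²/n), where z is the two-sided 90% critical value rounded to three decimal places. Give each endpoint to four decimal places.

p̂ = 48/105 = 0.45714; z = 1.645, so z² = 2.706025.
1 + z²/n = 1.025772.
Adjusted center: (0.45714 + z²/(2n))/1.025772 = 0.45822.
Radicand: p̂(1−p̂)/n + z²/(4n²) = 0.002363460 + 0.000061361 = 0.002424821.
Half-width = z·√(radicand)/denom = 1.645·0.049242/1.025772 = 0.07897.
Interval: 0.45822 ± 0.07897 → (0.3793, 0.5372).

(0.3793, 0.5372)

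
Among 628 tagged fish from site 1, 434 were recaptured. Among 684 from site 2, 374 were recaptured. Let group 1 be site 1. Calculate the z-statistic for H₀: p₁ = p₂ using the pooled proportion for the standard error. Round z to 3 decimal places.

z = 5.368

p̂₁ = 434/628 = 0.69108, p̂₂ = 374/684 = 0.54678.
Pooled p̂ = (434+374)/(628+684) = 808/1312 = 0.61585.
SE = √[p̂(1−p̂)(1/n₁+1/n₂)] = √[0.61585·0.38415·(1/628+1/684)] ≈ 0.026881.
z = (p̂₁ − p̂₂)/SE = (0.69108 − 0.54678)/0.026881 = 0.14430/0.026881 = 5.368.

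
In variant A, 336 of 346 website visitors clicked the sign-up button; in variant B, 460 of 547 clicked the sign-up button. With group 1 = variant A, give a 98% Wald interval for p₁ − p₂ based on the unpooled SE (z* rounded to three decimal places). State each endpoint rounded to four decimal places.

(0.0882, 0.1721)

p̂₁ = 336/346 = 0.97110, p̂₂ = 460/547 = 0.84095; p̂₁ − p̂₂ = 0.13015.
SE = √(0.000081117 + 0.000244520) = √0.000325637 = 0.018045.
z* = 2.326 at the 98% level. Margin = 2.326·0.018045 = 0.04197.
So the interval runs from 0.0882 to 0.1721.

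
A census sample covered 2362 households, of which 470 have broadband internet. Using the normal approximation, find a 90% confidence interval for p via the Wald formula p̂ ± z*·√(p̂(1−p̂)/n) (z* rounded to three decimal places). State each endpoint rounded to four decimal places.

(0.1855, 0.2125)

With x = 470 successes in n = 2362, p̂ = 0.19898.
SE(p̂) = √(0.19898·0.80102/2362) = 0.008215.
The 90% critical value is z* = 1.645.
Margin of error: 1.645 × 0.008215 = 0.01351.
CI: 0.19898 ± 0.01351 = (0.1855, 0.2125).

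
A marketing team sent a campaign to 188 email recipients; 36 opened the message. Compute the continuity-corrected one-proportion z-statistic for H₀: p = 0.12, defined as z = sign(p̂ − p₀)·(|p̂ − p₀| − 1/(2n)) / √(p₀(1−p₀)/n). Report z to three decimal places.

The sample proportion is 36/188 = 0.19149. p̂ − p₀ = 0.071489.
Continuity correction 1/(2n) = 1/376 = 0.002660.
Corrected numerator: |0.071489| − 0.002660 = 0.068829.
SE₀ = √(0.12·0.88/188) = 0.023700.
z = (+)0.068829/0.023700 = 2.904.

z = 2.904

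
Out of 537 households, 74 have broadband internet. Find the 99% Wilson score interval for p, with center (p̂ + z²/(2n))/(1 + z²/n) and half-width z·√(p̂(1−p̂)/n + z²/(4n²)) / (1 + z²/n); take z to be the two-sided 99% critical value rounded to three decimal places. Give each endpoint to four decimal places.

Here p̂ = 74/537 = 0.13780 and z = 2.576 (z² = 6.635776).
Denominator 1 + z²/n = 1 + 6.635776/537 = 1.012357.
Adjusted center: (0.13780 + z²/(2n))/1.012357 = 0.14222.
Radicand: p̂(1−p̂)/n + z²/(4n²) = 0.000221253 + 0.000005753 = 0.000227006.
Half-width = 2.576·√0.000227006/1.012357 = 0.03834.
Interval: 0.14222 ± 0.03834 → (0.1039, 0.1806).

(0.1039, 0.1806)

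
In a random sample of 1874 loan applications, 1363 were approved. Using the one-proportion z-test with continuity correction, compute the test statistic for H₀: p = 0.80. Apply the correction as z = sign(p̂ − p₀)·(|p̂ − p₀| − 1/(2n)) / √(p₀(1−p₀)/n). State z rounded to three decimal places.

Sample proportion p̂ = 1363/1874 = 0.72732. p̂ − p₀ = -0.072679.
1/(2n) = 0.000267.
Corrected numerator: |-0.072679| − 0.000267 = 0.072412.
Under H₀, SE = √(p₀(1−p₀)/n) = √(0.80·0.20/1874) = √0.000085379 = 0.009240.
z = (−)0.072412/0.009240 = -7.837.

z = -7.837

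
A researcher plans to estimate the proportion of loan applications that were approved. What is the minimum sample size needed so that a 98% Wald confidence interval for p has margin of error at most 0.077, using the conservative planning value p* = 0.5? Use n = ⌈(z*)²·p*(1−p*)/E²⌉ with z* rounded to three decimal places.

n = 229

For 98% confidence, z* = 2.326.
p*(1−p*) = 0.2500.
(z*)²·p*(1−p*)/E² = 5.410276·0.2500/0.005929 = 228.128.
Rounding up, n = 229.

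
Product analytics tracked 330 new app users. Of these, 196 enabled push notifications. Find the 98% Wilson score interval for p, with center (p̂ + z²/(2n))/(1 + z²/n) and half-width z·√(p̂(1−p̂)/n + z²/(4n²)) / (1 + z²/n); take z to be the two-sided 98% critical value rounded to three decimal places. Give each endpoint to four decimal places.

p̂ = 196/330 = 0.59394; z = 2.326, so z² = 5.410276.
Denominator 1 + z²/n = 1 + 5.410276/330 = 1.016395.
Center = (0.59394 + 0.008197)/1.016395 = 0.59242.
Radicand: p̂(1−p̂)/n + z²/(4n²) = 0.000730835 + 0.000012420 = 0.000743255.
Half-width = 2.326·√0.000743255/1.016395 = 0.06239.
CI: 0.59242 ± 0.06239 = (0.5300, 0.6548).

(0.5300, 0.6548)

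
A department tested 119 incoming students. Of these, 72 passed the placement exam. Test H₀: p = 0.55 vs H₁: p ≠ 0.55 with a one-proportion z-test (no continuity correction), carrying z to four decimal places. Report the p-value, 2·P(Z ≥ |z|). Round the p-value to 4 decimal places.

The sample proportion is 72/119 = 0.60504.
SE₀ = √(0.55·0.45/119) = 0.045605.
z = (p̂ − p₀)/SE = (72/119 − 0.55)/0.045605 ≈ 1.2069.
p-value = 2·P(Z ≥ |z|) with z = 1.2069 → 0.2275.

p-value = 0.2275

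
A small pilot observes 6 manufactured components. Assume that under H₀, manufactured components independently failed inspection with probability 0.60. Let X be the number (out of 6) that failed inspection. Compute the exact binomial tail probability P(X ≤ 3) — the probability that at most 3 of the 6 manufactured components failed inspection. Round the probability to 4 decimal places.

P = 0.4557

X ~ Binomial(n=6, p=0.60).
P(X ≤ 3) = C(6,0)·0.60^0·0.40^6 + C(6,1)·0.60^1·0.40^5 + C(6,2)·0.60^2·0.40^4 + C(6,3)·0.60^3·0.40^3.
= 0.004096 + 0.036864 + 0.138240 + 0.276480 = 0.4557.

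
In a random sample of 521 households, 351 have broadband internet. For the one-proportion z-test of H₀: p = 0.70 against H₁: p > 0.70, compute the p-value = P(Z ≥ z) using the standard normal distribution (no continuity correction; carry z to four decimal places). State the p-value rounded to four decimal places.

p-value = 0.9049

Sample proportion p̂ = 351/521 = 0.67370.
Null standard error: √(0.70·0.30/521) = √0.000403071 = 0.020077.
Test statistic (full precision, shown to 4 dp): z = (351/521 − 0.70)/SE₀ ≈ -1.3098.
p-value = P(Z ≥ z) with z = -1.3098 → 0.9049.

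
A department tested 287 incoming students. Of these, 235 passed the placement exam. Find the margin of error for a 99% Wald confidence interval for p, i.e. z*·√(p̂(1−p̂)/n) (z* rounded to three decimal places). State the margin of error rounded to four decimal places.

The sample proportion is 235/287 = 0.81882.
SE(p̂) = √(0.81882·0.18118/287) = 0.022736.
The 99% critical value is z* = 2.576.
ME = 2.576·0.022736 = 0.0586.

ME = 0.0586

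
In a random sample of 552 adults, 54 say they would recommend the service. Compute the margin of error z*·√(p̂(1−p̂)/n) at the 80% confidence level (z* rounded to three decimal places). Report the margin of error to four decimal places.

p̂ = 54/552 = 0.09783.
Standard error of p̂: √(0.088256/552) = √0.000159884 = 0.012645.
z* = 1.282 at the 80% level.
Margin of error = z*·SE = 1.282 × 0.012645 = 0.0162.

ME = 0.0162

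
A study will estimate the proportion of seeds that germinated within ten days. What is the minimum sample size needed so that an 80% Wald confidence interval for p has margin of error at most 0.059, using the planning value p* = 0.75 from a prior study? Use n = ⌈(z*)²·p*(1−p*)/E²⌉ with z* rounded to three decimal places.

For 80% confidence, z* = 1.282.
p*(1−p*) = 0.75·0.25 = 0.1875.
(z*)²·p*(1−p*)/E² = 1.643524·0.1875/0.003481 = 88.527.
Rounding up, n = 89.

n = 89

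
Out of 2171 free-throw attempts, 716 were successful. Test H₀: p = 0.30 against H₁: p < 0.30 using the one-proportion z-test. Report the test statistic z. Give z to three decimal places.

z = 3.030

p̂ = 716/2171 = 0.32980.
SE₀ = √(0.30·0.70/2171) = 0.009835.
Test statistic: z = 0.02980/0.009835 = 3.030.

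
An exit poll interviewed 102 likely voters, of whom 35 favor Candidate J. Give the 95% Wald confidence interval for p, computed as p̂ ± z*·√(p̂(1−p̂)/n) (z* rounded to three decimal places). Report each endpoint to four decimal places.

Sample proportion p̂ = 35/102 = 0.34314.
SE(p̂) = √(0.34314·0.65686/102) = 0.047008.
For 95% confidence, z* = 1.960.
Margin = 1.960·0.047008 = 0.09214.
CI: 0.34314 ± 0.09214 = (0.2510, 0.4353).

(0.2510, 0.4353)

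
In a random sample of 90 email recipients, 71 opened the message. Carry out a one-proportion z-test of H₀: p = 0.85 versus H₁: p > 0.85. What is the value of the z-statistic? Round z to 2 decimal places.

Sample proportion p̂ = 71/90 = 0.78889.
Null standard error: √(0.85·0.15/90) = √0.001416667 = 0.037639.
Test statistic: z = -0.06111/0.037639 = -1.62.

z = -1.62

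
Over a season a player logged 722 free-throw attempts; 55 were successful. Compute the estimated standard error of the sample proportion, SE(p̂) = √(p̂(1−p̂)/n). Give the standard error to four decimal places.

SE = 0.0099

With x = 55 successes in n = 722, p̂ = 0.07618.
p̂(1−p̂) = 0.07618·0.92382 = 0.070377.
SE = √(0.070377/722) = 0.0099.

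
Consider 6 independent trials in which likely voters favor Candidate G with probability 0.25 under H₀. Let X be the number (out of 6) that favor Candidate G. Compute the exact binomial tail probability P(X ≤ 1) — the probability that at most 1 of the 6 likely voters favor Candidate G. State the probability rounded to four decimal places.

X ~ Binomial(n=6, p=0.25).
P(X ≤ 1) = C(6,0)·0.25^0·0.75^6 + C(6,1)·0.25^1·0.75^5.
= 0.177979 + 0.355957 = 0.5339.

P = 0.5339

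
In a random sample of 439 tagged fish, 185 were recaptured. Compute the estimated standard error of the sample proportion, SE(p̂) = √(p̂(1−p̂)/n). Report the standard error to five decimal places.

SE = 0.02357

Sample proportion p̂ = 185/439 = 0.42141.
p̂(1−p̂) = 0.42141·0.57859 = 0.243824.
SE = √(0.243824/439) = √0.000555408 = 0.02357.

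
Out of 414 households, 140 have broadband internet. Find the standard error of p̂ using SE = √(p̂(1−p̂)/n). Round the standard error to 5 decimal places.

SE = 0.02325

With x = 140 successes in n = 414, p̂ = 0.33816.
p̂(1−p̂) = 0.33816·0.66184 = 0.223808.
SE = √(0.223808/414) = √0.000540599 = 0.02325.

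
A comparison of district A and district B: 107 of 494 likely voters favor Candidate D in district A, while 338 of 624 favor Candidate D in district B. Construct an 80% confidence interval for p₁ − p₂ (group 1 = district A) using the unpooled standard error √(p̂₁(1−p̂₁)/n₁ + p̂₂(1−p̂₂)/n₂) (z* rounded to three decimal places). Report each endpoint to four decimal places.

p̂₁ = 107/494 = 0.21660, p̂₂ = 338/624 = 0.54167; p̂₁ − p̂₂ = -0.32507.
Unpooled SE = √(p̂₁(1−p̂₁)/n₁ + p̂₂(1−p̂₂)/n₂) = √(0.000343490 + 0.000397859) = 0.027228.
z* = 1.282 at the 80% level. Margin of error = 0.03491.
CI: -0.32507 ± 0.03491 = (-0.3600, -0.2902).

(-0.3600, -0.2902)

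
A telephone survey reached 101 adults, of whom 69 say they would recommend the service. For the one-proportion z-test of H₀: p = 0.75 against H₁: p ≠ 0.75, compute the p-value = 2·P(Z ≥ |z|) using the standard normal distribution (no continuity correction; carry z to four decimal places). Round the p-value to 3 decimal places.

The sample proportion is 69/101 = 0.68317.
Under H₀, SE = √(p₀(1−p₀)/n) = √(0.75·0.25/101) = √0.001856436 = 0.043086.
Test statistic (full precision, shown to 4 dp): z = (69/101 − 0.75)/SE₀ ≈ -1.5511.
From the standard normal, 2·P(Z ≥ |z|) = 0.121.

p-value = 0.121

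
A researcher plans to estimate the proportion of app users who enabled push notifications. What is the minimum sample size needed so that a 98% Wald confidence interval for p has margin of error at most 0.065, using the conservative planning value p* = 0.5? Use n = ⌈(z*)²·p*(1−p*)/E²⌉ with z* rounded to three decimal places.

The 98% critical value is z* = 2.326.
p*(1−p*) = 0.2500.
(z*)²·p*(1−p*)/E² = 5.410276·0.2500/0.004225 = 320.135.
Rounding up, n = 321.

n = 321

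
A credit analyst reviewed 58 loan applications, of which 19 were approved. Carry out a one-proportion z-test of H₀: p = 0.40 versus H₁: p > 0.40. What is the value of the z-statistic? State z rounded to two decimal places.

With x = 19 successes in n = 58, p̂ = 0.32759.
Null standard error: √(0.40·0.60/58) = √0.004137931 = 0.064327.
z = (p̂ − p₀)/SE = (0.32759 − 0.40)/0.064327 = -1.13.

z = -1.13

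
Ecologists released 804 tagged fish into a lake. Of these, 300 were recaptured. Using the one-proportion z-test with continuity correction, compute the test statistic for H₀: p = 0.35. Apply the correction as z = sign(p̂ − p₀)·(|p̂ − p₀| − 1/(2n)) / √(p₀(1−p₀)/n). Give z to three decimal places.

The sample proportion is 300/804 = 0.37313. p̂ − p₀ = 0.023134.
1/(2n) = 0.000622.
Corrected numerator: |0.023134| − 0.000622 = 0.022512.
SE₀ = √(0.35·0.65/804) = 0.016821.
z = +0.022512/0.016821 = 1.338.

z = 1.338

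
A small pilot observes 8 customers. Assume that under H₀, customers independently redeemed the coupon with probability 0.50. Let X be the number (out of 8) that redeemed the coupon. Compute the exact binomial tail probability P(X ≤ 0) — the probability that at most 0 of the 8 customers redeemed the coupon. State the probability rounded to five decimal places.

P = 0.00391

X ~ Binomial(n=8, p=0.50).
P(X ≤ 0) = C(8,0)·0.50^0·0.50^8.
= 0.003906 = 0.00391.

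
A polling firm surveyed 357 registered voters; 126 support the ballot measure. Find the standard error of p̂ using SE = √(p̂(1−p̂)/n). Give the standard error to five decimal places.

With x = 126 successes in n = 357, p̂ = 0.35294.
p̂(1−p̂) = 0.228373.
SE = √(0.228373/357) = √0.000639700 = 0.02529.

SE = 0.02529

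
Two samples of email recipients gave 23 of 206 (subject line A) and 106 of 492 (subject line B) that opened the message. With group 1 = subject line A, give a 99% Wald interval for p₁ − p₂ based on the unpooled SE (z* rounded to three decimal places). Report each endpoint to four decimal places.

(-0.1778, -0.0298)

p̂₁ = 23/206 = 0.11165, p̂₂ = 106/492 = 0.21545; p̂₁ − p̂₂ = -0.10380.
Unpooled SE = √(p̂₁(1−p̂₁)/n₁ + p̂₂(1−p̂₂)/n₂) = √(0.000481479 + 0.000343556) = 0.028723.
z* = 2.576 at the 99% level. Margin = 2.576·0.028723 = 0.07399.
CI: -0.10380 ± 0.07399 = (-0.1778, -0.0298).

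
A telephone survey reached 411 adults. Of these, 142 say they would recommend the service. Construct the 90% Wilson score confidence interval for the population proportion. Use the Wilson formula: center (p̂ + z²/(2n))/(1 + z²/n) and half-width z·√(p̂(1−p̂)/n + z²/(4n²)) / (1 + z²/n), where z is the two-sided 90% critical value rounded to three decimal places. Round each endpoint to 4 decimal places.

p̂ = 142/411 = 0.34550; z = 1.645, so z² = 2.706025.
Denominator 1 + z²/n = 1 + 2.706025/411 = 1.006584.
Center = (0.34550 + 0.003292)/1.006584 = 0.34651.
Radicand: p̂(1−p̂)/n + z²/(4n²) = 0.000550193 + 0.000004005 = 0.000554198.
Half-width = z·√(radicand)/denom = 1.645·0.023541/1.006584 = 0.03847.
So the interval runs from 0.3080 to 0.3850.

(0.3080, 0.3850)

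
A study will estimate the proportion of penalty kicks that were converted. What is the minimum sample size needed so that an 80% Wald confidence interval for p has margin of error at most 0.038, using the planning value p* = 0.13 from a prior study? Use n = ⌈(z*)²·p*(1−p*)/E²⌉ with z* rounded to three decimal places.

n = 129

z* = 1.282 at the 80% level.
p*(1−p*) = 0.1131.
Required n before rounding: 1.643524 × 0.1131 / 0.038² = 128.728.
⌈128.728⌉ = 129.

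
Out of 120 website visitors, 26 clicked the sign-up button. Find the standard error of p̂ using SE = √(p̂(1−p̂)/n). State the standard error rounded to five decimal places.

The sample proportion is 26/120 = 0.21667.
p̂(1−p̂) = 0.21667·0.78333 = 0.169724.
SE = √(0.169724/120) = 0.03761.

SE = 0.03761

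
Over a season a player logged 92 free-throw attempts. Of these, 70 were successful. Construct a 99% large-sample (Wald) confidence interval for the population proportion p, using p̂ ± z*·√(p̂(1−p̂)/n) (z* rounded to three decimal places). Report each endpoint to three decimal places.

(0.646, 0.875)

Sample proportion p̂ = 70/92 = 0.76087.
SE = √(p̂(1−p̂)/n) = √(0.181947/92) = 0.044471.
The 99% critical value is z* = 2.576.
Margin of error: 2.576 × 0.044471 = 0.11456.
CI: 0.76087 ± 0.11456 = (0.646, 0.875).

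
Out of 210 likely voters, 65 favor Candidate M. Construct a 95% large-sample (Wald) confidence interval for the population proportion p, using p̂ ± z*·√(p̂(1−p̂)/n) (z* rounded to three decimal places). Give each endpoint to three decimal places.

(0.247, 0.372)

The sample proportion is 65/210 = 0.30952.
Standard error of p̂: √(0.213719/210) = √0.001017709 = 0.031902.
z* = 1.960 at the 95% level.
Margin = 1.960·0.031902 = 0.06253.
CI: 0.30952 ± 0.06253 = (0.247, 0.372).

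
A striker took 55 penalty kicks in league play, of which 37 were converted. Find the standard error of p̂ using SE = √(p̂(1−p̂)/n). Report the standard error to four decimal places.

SE = 0.0633

The sample proportion is 37/55 = 0.67273.
p̂(1−p̂) = 0.220164.
Dividing by n and taking the root: √0.004002982 = 0.0633.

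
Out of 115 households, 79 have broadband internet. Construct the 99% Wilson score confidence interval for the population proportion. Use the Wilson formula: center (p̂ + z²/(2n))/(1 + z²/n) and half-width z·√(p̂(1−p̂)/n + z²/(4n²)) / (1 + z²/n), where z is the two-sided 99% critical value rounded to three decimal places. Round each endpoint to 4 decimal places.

Here p̂ = 79/115 = 0.68696 and z = 2.576 (z² = 6.635776).
1 + z²/n = 1.057702.
Center = (0.68696 + 0.028851)/1.057702 = 0.67676.
Radicand: p̂(1−p̂)/n + z²/(4n²) = 0.001869976 + 0.000125440 = 0.001995416.
Half-width = z·√(radicand)/denom = 2.576·0.044670/1.057702 = 0.10879.
So the interval runs from 0.5680 to 0.7855.

(0.5680, 0.7855)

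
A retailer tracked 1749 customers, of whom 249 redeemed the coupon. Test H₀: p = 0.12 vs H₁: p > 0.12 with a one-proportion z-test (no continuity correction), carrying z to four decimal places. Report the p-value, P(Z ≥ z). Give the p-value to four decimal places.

The sample proportion is 249/1749 = 0.14237.
Null standard error: √(0.12·0.88/1749) = √0.000060377 = 0.007770.
Test statistic (full precision, shown to 4 dp): z = (249/1749 − 0.12)/SE₀ ≈ 2.8785.
From the standard normal, P(Z ≥ z) = 0.0020.

p-value = 0.0020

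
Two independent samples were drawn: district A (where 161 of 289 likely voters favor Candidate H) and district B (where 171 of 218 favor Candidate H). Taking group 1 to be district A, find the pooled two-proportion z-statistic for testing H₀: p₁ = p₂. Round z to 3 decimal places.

z = -5.330

Sample proportions: p̂₁ = 161/289 = 0.55709 and p̂₂ = 171/218 = 0.78440.
Pooled p̂ = (161+171)/(289+218) = 332/507 = 0.65483.
SE = √[p̂(1−p̂)(1/n₁+1/n₂)] = √[0.65483·0.34517·(1/289+1/218)] ≈ 0.042649.
z = -0.22731/0.042649 = -5.330.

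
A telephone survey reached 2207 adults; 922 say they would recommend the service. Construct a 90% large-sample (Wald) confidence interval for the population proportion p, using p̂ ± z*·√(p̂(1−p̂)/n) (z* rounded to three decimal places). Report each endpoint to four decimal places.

The sample proportion is 922/2207 = 0.41776.
SE(p̂) = √(0.41776·0.58224/2207) = 0.010498.
z* = 1.645 at the 90% level.
Margin = 1.645·0.010498 = 0.01727.
Interval: 0.41776 ± 0.01727 → (0.4005, 0.4350).

(0.4005, 0.4350)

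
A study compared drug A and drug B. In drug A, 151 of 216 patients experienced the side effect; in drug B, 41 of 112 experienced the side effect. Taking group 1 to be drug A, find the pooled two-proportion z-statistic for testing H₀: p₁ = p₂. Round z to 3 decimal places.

z = 5.805

Sample proportions: p̂₁ = 151/216 = 0.69907 and p̂₂ = 41/112 = 0.36607.
Pooling: p̂ = 192/328 = 0.58537.
SE = √[p̂(1−p̂)(1/n₁+1/n₂)] = √[0.58537·0.41463·(1/216+1/112)] ≈ 0.057365.
z = 0.33300/0.057365 = 5.805.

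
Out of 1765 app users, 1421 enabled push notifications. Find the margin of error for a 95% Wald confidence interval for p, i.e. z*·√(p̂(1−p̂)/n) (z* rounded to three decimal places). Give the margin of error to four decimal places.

ME = 0.0185

Sample proportion p̂ = 1421/1765 = 0.80510.
SE(p̂) = √(0.80510·0.19490/1765) = 0.009429.
For 95% confidence, z* = 1.960.
ME = 1.960·0.009429 = 0.0185.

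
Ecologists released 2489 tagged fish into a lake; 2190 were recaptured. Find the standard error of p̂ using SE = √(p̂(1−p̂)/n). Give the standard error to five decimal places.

The sample proportion is 2190/2489 = 0.87987.
p̂(1−p̂) = 0.105699.
Dividing by n and taking the root: √0.000042466 = 0.00652.

SE = 0.00652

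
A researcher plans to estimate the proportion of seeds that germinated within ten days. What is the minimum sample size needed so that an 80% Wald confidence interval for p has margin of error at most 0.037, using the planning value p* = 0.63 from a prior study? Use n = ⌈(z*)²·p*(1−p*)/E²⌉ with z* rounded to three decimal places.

n = 280

For 80% confidence, z* = 1.282.
p*(1−p*) = 0.2331.
(z*)²·p*(1−p*)/E² = 1.643524·0.2331/0.001369 = 279.843.
⌈279.843⌉ = 280.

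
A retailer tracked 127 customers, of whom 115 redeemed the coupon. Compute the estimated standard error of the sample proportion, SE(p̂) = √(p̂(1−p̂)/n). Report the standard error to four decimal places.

Sample proportion p̂ = 115/127 = 0.90551.
p̂(1−p̂) = 0.90551·0.09449 = 0.085562.
Dividing by n and taking the root: √0.000673717 = 0.0260.

SE = 0.0260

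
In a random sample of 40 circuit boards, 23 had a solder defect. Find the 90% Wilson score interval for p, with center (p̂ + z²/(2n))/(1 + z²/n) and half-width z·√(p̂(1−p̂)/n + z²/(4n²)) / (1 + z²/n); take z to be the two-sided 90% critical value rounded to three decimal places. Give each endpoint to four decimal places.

(0.4457, 0.6948)

Here p̂ = 23/40 = 0.57500 and z = 1.645 (z² = 2.706025).
Denominator 1 + z²/n = 1 + 2.706025/40 = 1.067651.
Adjusted center: (0.57500 + z²/(2n))/1.067651 = 0.57025.
Radicand: p̂(1−p̂)/n + z²/(4n²) = 0.006109375 + 0.000422816 = 0.006532191.
Half-width = z·√(radicand)/denom = 1.645·0.080822/1.067651 = 0.12453.
CI: 0.57025 ± 0.12453 = (0.4457, 0.6948).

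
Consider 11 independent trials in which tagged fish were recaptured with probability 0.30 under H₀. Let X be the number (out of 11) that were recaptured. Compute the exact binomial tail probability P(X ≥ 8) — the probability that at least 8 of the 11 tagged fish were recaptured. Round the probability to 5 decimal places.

P = 0.00429

X is binomial with n = 11 and p = 0.30.
P(X ≥ 8) = C(11,8)·0.30^8·0.70^3 + C(11,9)·0.30^9·0.70^2 + C(11,10)·0.30^10·0.70^1 + C(11,11)·0.30^11·0.70^0.
= 0.003713 + 0.000530 + 0.000045 + 0.000002 = 0.00429.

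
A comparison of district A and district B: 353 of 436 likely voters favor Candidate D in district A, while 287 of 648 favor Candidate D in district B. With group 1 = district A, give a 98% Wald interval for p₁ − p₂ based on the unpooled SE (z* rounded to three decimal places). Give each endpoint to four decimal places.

p̂₁ = 353/436 = 0.80963, p̂₂ = 287/648 = 0.44290; p̂₁ − p̂₂ = 0.36673.
SE = √(0.000353503 + 0.000380771) = √0.000734274 = 0.027097.
For 98% confidence, z* = 2.326. Margin of error = 0.06303.
CI: 0.36673 ± 0.06303 = (0.3037, 0.4298).

(0.3037, 0.4298)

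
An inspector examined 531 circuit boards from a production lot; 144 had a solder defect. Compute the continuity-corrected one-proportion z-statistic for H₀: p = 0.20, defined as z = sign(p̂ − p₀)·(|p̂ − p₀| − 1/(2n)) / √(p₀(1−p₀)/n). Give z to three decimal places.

z = 4.047

With x = 144 successes in n = 531, p̂ = 0.27119. p̂ − p₀ = 0.071186.
1/(2n) = 0.000942.
Corrected numerator: |0.071186| − 0.000942 = 0.070244.
Null standard error: √(0.20·0.80/531) = √0.000301318 = 0.017359.
z = (+)0.070244/0.017359 = 4.047.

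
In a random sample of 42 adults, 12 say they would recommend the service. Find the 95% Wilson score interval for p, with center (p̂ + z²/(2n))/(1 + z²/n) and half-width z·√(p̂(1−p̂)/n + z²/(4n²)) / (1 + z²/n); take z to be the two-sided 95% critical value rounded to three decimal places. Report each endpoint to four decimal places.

(0.1717, 0.4357)

Here p̂ = 12/42 = 0.28571 and z = 1.960 (z² = 3.841600).
1 + z²/n = 1.091467.
Center = (0.28571 + 0.045733)/1.091467 = 0.30367.
Radicand: p̂(1−p̂)/n + z²/(4n²) = 0.004859086 + 0.000544444 = 0.005403530.
Half-width = z·√(radicand)/denom = 1.960·0.073509/1.091467 = 0.13200.
CI: 0.30367 ± 0.13200 = (0.1717, 0.4357).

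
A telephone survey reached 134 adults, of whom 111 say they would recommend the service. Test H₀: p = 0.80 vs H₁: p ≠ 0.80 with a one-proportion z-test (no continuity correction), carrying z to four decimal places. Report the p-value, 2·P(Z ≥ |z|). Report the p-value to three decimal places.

p-value = 0.412

Sample proportion p̂ = 111/134 = 0.82836.
Null standard error: √(0.80·0.20/134) = √0.001194030 = 0.034555.
Test statistic (full precision, shown to 4 dp): z = (111/134 − 0.80)/SE₀ ≈ 0.8207.
From the standard normal, 2·P(Z ≥ |z|) = 0.412.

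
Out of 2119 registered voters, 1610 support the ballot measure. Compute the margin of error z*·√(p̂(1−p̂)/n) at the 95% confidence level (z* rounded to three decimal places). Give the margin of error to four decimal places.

ME = 0.0182

Sample proportion p̂ = 1610/2119 = 0.75979.
Standard error of p̂: √(0.182508/2119) = √0.000086129 = 0.009281.
z* = 1.960 at the 95% level.
ME = 1.960·0.009281 = 0.0182.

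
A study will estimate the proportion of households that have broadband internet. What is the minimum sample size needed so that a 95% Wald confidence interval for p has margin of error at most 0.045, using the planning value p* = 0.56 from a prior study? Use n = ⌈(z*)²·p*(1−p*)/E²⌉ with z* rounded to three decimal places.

n = 468

z* = 1.960 at the 95% level.
p*(1−p*) = 0.2464.
(z*)²·p*(1−p*)/E² = 3.841600·0.2464/0.002025 = 467.442.
Rounding up, n = 468.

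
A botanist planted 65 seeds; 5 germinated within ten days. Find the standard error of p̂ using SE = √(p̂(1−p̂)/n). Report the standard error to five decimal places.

SE = 0.03305

The sample proportion is 5/65 = 0.07692.
p̂(1−p̂) = 0.07692·0.92308 = 0.071003.
SE = √(0.071003/65) = 0.03305.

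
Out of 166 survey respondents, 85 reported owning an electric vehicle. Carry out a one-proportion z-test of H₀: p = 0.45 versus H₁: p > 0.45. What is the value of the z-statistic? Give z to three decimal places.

The sample proportion is 85/166 = 0.51205.
SE₀ = √(0.45·0.55/166) = 0.038613.
Test statistic: z = 0.06205/0.038613 = 1.607.

z = 1.607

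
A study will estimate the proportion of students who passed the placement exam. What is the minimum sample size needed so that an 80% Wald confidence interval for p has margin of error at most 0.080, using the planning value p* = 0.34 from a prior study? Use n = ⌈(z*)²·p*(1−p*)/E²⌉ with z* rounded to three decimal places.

z* = 1.282 at the 80% level.
p*(1−p*) = 0.34·0.66 = 0.2244.
Required n before rounding: 1.643524 × 0.2244 / 0.080² = 57.626.
⌈57.626⌉ = 58.

n = 58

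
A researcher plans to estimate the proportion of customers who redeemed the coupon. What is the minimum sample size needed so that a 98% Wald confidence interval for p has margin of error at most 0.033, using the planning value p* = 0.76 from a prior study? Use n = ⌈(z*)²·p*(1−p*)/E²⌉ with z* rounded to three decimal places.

The 98% critical value is z* = 2.326.
p*(1−p*) = 0.76·0.24 = 0.1824.
Required n before rounding: 5.410276 × 0.1824 / 0.033² = 906.184.
Rounding up, n = 907.

n = 907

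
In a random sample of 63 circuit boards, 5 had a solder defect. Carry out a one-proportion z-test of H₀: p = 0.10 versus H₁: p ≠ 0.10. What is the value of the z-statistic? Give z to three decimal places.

z = -0.546

The sample proportion is 5/63 = 0.07937.
SE₀ = √(0.10·0.90/63) = 0.037796.
z = (p̂ − p₀)/SE = (0.07937 − 0.10)/0.037796 = -0.546.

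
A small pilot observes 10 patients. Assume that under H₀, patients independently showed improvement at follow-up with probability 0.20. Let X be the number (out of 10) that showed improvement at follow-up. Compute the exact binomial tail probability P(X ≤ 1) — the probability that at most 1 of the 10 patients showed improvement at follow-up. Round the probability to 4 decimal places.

X ~ Binomial(n=10, p=0.20).
P(X ≤ 1) = C(10,0)·0.20^0·0.80^10 + C(10,1)·0.20^1·0.80^9.
= 0.107374 + 0.268435 = 0.3758.

P = 0.3758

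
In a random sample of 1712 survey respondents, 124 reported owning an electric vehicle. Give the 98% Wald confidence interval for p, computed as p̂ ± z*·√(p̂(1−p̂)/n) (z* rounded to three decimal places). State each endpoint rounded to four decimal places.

With x = 124 successes in n = 1712, p̂ = 0.07243.
Standard error of p̂: √(0.067184/1712) = √0.000039243 = 0.006264.
The 98% critical value is z* = 2.326.
Margin = 2.326·0.006264 = 0.01457.
Interval: 0.07243 ± 0.01457 → (0.0579, 0.0870).

(0.0579, 0.0870)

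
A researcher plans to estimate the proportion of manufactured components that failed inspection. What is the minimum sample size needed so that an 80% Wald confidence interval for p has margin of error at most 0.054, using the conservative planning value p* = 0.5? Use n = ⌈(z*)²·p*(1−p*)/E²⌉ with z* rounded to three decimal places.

n = 141

For 80% confidence, z* = 1.282.
p*(1−p*) = 0.50·0.50 = 0.2500.
Required n before rounding: 1.643524 × 0.2500 / 0.054² = 140.906.
⌈140.906⌉ = 141.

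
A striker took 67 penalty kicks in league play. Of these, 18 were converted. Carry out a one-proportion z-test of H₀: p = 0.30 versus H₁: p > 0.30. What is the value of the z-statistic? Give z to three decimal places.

Sample proportion p̂ = 18/67 = 0.26866.
Under H₀, SE = √(p₀(1−p₀)/n) = √(0.30·0.70/67) = √0.003134328 = 0.055985.
Test statistic: z = -0.03134/0.055985 = -0.560.

z = -0.560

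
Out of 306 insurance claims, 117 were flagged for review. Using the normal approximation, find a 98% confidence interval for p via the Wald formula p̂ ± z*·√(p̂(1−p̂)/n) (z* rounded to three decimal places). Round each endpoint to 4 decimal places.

(0.3177, 0.4470)

Sample proportion p̂ = 117/306 = 0.38235.
SE = √(p̂(1−p̂)/n) = √(0.236159/306) = 0.027781.
z* = 2.326 at the 98% level.
Margin of error: 2.326 × 0.027781 = 0.06462.
Interval: 0.38235 ± 0.06462 → (0.3177, 0.4470).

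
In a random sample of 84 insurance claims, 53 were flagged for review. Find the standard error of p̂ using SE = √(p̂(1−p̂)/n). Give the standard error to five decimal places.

SE = 0.05265

Sample proportion p̂ = 53/84 = 0.63095.
p̂(1−p̂) = 0.232852.
SE = √(0.232852/84) = 0.05265.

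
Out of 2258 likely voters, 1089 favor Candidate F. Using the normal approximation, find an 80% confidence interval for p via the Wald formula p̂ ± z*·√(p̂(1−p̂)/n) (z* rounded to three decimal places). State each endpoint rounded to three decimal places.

(0.469, 0.496)

p̂ = 1089/2258 = 0.48229.
SE = √(p̂(1−p̂)/n) = √(0.249686/2258) = 0.010516.
z* = 1.282 at the 80% level.
Margin = 1.282·0.010516 = 0.01348.
CI: 0.48229 ± 0.01348 = (0.469, 0.496).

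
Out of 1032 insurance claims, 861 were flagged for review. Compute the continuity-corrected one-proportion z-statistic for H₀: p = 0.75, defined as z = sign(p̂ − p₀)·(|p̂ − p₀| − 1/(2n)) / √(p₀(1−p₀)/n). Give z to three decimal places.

p̂ = 861/1032 = 0.83430. p̂ − p₀ = 0.084302.
Continuity correction 1/(2n) = 1/2064 = 0.000484.
Corrected numerator: |0.084302| − 0.000484 = 0.083818.
Null standard error: √(0.75·0.25/1032) = √0.000181686 = 0.013479.
z = +0.083818/0.013479 = 6.218.

z = 6.218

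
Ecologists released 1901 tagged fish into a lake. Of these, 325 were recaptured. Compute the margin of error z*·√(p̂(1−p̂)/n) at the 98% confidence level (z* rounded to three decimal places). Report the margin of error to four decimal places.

Sample proportion p̂ = 325/1901 = 0.17096.
Standard error of p̂: √(0.141734/1901) = √0.000074558 = 0.008635.
The 98% critical value is z* = 2.326.
So ME = 0.0201.

ME = 0.0201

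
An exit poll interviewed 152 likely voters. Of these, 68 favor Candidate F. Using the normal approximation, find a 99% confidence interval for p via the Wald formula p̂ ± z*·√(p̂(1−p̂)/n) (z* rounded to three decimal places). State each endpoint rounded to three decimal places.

(0.343, 0.551)

p̂ = 68/152 = 0.44737.
Standard error of p̂: √(0.247230/152) = √0.001626513 = 0.040330.
For 99% confidence, z* = 2.576.
Margin of error: 2.576 × 0.040330 = 0.10389.
Interval: 0.44737 ± 0.10389 → (0.343, 0.551).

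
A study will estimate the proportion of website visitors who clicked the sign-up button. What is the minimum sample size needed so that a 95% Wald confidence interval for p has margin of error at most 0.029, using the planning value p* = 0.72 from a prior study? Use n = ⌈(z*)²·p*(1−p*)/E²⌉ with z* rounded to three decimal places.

n = 921

The 95% critical value is z* = 1.960.
p*(1−p*) = 0.72·0.28 = 0.2016.
(z*)²·p*(1−p*)/E² = 3.841600·0.2016/0.000841 = 920.888.
Rounding up, n = 921.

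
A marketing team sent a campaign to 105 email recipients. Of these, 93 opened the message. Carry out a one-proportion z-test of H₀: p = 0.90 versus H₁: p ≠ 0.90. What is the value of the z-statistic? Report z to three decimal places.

Sample proportion p̂ = 93/105 = 0.88571.
Under H₀, SE = √(p₀(1−p₀)/n) = √(0.90·0.10/105) = √0.000857143 = 0.029277.
z = (0.88571 − 0.90)/0.029277 = -0.01429/0.029277 = -0.488.

z = -0.488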